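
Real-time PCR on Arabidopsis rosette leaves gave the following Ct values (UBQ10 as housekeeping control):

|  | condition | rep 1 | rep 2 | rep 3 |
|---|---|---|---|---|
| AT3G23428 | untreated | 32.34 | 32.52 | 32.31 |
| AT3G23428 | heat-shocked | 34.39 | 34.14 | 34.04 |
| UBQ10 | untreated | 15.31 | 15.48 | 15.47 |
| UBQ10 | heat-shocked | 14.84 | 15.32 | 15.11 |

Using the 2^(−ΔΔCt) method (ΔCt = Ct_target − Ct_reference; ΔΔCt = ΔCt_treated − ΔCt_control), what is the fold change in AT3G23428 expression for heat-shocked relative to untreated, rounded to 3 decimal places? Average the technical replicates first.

Mean Ct: AT3G23428 untreated 32.390; AT3G23428 heat-shocked 34.190; UBQ10 untreated 15.420; UBQ10 heat-shocked 15.090
ΔCt(untreated) = 32.390 − 15.420 = 16.970
ΔCt(heat-shocked) = 34.190 − 15.090 = 19.100
ΔΔCt = 19.100 − 16.970 = 2.130
Fold change = 2^(−2.130) = 0.2285

0.228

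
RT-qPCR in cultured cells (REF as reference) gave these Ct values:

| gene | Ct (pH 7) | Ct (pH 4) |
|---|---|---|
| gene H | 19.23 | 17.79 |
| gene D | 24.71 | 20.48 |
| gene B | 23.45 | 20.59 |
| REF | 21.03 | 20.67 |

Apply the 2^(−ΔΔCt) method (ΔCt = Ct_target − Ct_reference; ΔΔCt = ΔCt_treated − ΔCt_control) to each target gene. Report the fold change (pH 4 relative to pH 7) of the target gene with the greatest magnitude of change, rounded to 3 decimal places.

14.621

gene H: ΔΔCt = (17.79−20.67) − (19.23−21.03) = -2.88 − (-1.80) = -1.08; fold change = 2^1.08 = 2.114
gene D: ΔΔCt = (20.48−20.67) − (24.71−21.03) = -0.19 − 3.68 = -3.87; fold change = 2^3.87 = 14.621
gene B: ΔΔCt = (20.59−20.67) − (23.45−21.03) = -0.08 − 2.42 = -2.50; fold change = 2^2.50 = 5.657
gene D has the largest |ΔΔCt| = 3.87.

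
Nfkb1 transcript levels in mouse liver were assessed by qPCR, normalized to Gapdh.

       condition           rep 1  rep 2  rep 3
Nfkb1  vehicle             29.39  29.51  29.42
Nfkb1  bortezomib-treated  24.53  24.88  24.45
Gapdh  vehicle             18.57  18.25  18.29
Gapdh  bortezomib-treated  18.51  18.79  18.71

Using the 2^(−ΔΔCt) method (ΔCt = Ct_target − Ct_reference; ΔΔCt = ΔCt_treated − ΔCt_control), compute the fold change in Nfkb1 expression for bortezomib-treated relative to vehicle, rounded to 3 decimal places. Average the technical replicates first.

34.776

Mean Ct: Nfkb1 vehicle 29.440; Nfkb1 bortezomib-treated 24.620; Gapdh vehicle 18.370; Gapdh bortezomib-treated 18.670
ΔCt(vehicle) = 29.440 − 18.370 = 11.070
ΔCt(bortezomib-treated) = 24.620 − 18.670 = 5.950
ΔΔCt = 5.950 − 11.070 = -5.120
Fold change = 2^(−(-5.120)) = 2^5.120 = 34.7755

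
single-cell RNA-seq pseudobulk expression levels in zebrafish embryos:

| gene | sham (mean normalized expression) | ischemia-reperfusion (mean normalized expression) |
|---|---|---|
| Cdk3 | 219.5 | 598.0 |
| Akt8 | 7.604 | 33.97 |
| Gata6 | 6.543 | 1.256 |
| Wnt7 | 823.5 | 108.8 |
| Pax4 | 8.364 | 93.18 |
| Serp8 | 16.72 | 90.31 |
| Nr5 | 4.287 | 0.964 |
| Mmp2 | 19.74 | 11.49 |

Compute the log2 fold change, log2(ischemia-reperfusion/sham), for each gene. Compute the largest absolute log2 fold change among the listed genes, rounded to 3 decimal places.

log2(598.0/219.5) = 1.446  (Cdk3)
log2(33.97/7.604) = 2.159  (Akt8)
log2(1.256/6.543) = -2.381  (Gata6)
log2(108.8/823.5) = -2.920  (Wnt7)
log2(93.18/8.364) = 3.478  (Pax4)
log2(90.31/16.72) = 2.433  (Serp8)
log2(0.964/4.287) = -2.153  (Nr5)
log2(11.49/19.74) = -0.781  (Mmp2)
The largest magnitude belongs to Pax4.

3.478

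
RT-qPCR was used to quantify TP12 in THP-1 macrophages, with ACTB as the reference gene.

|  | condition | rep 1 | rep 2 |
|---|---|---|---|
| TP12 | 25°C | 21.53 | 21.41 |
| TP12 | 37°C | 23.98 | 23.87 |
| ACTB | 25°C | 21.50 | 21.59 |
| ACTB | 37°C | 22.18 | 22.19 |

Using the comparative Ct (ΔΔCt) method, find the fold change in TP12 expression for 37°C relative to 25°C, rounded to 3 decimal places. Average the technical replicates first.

0.284

Mean Ct: TP12 25°C 21.470; TP12 37°C 23.925; ACTB 25°C 21.545; ACTB 37°C 22.185
ΔCt(25°C) = 21.470 − 21.545 = -0.075
ΔCt(37°C) = 23.925 − 22.185 = 1.740
ΔΔCt = 1.740 − (-0.075) = 1.815
Fold change = 2^(−1.815) = 0.2842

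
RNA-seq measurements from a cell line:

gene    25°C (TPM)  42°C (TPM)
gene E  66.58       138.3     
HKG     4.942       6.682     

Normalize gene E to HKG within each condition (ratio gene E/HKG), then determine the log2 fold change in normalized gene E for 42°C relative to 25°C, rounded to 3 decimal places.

gene E/HKG (25°C) = 66.58 / 4.942 = 13.472
gene E/HKG (42°C) = 138.3 / 6.682 = 20.697
Fold change = 20.697 / 13.472 = 1.5363
log2(1.5363) = 0.6195

0.619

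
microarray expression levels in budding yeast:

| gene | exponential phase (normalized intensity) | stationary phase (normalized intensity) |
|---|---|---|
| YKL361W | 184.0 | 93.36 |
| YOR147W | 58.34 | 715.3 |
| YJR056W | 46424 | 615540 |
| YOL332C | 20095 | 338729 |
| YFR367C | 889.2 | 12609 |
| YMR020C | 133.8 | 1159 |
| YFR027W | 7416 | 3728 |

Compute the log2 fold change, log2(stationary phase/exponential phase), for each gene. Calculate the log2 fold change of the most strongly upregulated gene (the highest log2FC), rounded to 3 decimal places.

4.075

log2(93.36/184.0) = -0.979  (YKL361W)
log2(715.3/58.34) = 3.616  (YOR147W)
log2(615540/46424) = 3.729  (YJR056W)
log2(338729/20095) = 4.075  (YOL332C)
log2(12609/889.2) = 3.826  (YFR367C)
log2(1159/133.8) = 3.115  (YMR020C)
log2(3728/7416) = -0.992  (YFR027W)
YOL332C is most strongly upregulated.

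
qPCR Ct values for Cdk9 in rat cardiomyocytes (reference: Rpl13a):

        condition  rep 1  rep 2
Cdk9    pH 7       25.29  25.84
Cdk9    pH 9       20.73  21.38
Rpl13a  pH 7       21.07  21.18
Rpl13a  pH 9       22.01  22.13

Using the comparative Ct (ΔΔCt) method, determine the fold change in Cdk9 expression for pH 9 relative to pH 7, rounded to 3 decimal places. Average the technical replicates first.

43.865

Mean Ct: Cdk9 pH 7 25.565; Cdk9 pH 9 21.055; Rpl13a pH 7 21.125; Rpl13a pH 9 22.070
ΔCt(pH 7) = 25.565 − 21.125 = 4.440
ΔCt(pH 9) = 21.055 − 22.070 = -1.015
ΔΔCt = -1.015 − 4.440 = -5.455
Fold change = 2^(−(-5.455)) = 2^5.455 = 43.8650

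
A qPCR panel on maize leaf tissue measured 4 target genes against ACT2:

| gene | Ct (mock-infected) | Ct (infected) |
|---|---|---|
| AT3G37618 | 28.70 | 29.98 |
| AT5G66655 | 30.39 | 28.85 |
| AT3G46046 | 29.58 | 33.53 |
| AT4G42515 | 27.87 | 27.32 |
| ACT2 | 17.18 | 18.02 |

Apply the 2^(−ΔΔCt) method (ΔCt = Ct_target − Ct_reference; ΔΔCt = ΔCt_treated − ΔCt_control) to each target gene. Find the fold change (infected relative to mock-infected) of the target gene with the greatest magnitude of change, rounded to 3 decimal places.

AT3G37618: ΔΔCt = (29.98−18.02) − (28.70−17.18) = 11.96 − 11.52 = 0.44; fold change = 2^-0.44 = 0.737
AT5G66655: ΔΔCt = (28.85−18.02) − (30.39−17.18) = 10.83 − 13.21 = -2.38; fold change = 2^2.38 = 5.205
AT3G46046: ΔΔCt = (33.53−18.02) − (29.58−17.18) = 15.51 − 12.40 = 3.11; fold change = 2^-3.11 = 0.116
AT4G42515: ΔΔCt = (27.32−18.02) − (27.87−17.18) = 9.30 − 10.69 = -1.39; fold change = 2^1.39 = 2.621
AT3G46046 has the largest |ΔΔCt| = 3.11.

0.116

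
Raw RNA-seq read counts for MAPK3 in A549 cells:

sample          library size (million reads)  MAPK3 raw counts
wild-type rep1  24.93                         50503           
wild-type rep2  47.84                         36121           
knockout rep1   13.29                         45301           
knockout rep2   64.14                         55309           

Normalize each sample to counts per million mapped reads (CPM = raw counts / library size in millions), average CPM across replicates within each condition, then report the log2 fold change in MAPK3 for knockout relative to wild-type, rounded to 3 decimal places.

0.619

CPM(wild-type rep1) = 50503 / 24.93 = 2025.7922
CPM(wild-type rep2) = 36121 / 47.84 = 755.0376
CPM(knockout rep1) = 45301 / 13.29 = 3408.6531
CPM(knockout rep2) = 55309 / 64.14 = 862.3168
mean CPM(wild-type) = 1390.4149; mean CPM(knockout) = 2135.4850
Fold change = 2135.4850 / 1390.4149 = 1.53586
log2(1.53586) = 0.6190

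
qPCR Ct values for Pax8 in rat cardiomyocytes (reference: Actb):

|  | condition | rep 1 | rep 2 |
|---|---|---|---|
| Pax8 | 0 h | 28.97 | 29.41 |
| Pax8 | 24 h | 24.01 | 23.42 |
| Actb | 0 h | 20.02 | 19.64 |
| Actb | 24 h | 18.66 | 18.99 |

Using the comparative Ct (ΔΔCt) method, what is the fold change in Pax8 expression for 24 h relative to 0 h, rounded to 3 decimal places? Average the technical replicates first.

22.162

Mean Ct: Pax8 0 h 29.190; Pax8 24 h 23.715; Actb 0 h 19.830; Actb 24 h 18.825
ΔCt(0 h) = 29.190 − 19.830 = 9.360
ΔCt(24 h) = 23.715 − 18.825 = 4.890
ΔΔCt = 4.890 − 9.360 = -4.470
Fold change = 2^(−(-4.470)) = 2^4.470 = 22.1618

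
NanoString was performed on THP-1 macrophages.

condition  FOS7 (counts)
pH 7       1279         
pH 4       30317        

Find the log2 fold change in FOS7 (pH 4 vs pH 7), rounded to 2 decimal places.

Fold change = 30317 / 1279 = 23.7037
log2(23.7037) = 4.567

4.57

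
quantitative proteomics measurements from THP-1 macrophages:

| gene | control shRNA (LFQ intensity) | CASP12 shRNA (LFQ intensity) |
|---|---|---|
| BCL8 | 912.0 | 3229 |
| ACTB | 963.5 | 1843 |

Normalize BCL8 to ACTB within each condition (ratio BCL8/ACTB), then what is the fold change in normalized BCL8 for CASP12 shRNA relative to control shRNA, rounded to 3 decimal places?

BCL8/ACTB (control shRNA) = 912.0 / 963.5 = 0.94655
BCL8/ACTB (CASP12 shRNA) = 3229 / 1843 = 1.752
Fold change = 1.752 / 0.94655 = 1.8510

1.851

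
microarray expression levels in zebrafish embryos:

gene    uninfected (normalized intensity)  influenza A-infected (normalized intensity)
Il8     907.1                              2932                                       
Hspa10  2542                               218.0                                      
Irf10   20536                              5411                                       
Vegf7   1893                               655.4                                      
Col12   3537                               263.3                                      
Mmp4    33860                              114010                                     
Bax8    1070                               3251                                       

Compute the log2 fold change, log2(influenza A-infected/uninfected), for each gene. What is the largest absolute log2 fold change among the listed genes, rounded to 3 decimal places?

log2(2932/907.1) = 1.693  (Il8)
log2(218.0/2542) = -3.544  (Hspa10)
log2(5411/20536) = -1.924  (Irf10)
log2(655.4/1893) = -1.530  (Vegf7)
log2(263.3/3537) = -3.748  (Col12)
log2(114010/33860) = 1.752  (Mmp4)
log2(3251/1070) = 1.603  (Bax8)
The largest magnitude belongs to Col12.

3.748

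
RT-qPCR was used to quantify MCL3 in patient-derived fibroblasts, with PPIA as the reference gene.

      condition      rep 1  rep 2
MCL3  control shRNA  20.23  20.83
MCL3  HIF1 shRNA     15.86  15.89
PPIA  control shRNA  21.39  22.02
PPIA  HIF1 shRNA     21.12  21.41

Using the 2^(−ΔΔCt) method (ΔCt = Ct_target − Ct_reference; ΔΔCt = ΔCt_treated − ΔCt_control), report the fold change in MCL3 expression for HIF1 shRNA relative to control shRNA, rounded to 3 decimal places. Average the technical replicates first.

18.571

Mean Ct: MCL3 control shRNA 20.530; MCL3 HIF1 shRNA 15.875; PPIA control shRNA 21.705; PPIA HIF1 shRNA 21.265
ΔCt(control shRNA) = 20.530 − 21.705 = -1.175
ΔCt(HIF1 shRNA) = 15.875 − 21.265 = -5.390
ΔΔCt = -5.390 − (-1.175) = -4.215
Fold change = 2^(−(-4.215)) = 2^4.215 = 18.5713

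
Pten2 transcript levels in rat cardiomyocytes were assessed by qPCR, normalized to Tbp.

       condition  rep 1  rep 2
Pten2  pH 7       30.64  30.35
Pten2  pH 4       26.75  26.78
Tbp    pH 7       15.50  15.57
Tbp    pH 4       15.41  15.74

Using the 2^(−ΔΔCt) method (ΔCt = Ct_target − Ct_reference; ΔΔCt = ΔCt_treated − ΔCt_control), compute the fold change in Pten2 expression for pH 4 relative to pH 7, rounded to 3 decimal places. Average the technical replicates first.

Mean Ct: Pten2 pH 7 30.495; Pten2 pH 4 26.765; Tbp pH 7 15.535; Tbp pH 4 15.575
ΔCt(pH 7) = 30.495 − 15.535 = 14.960
ΔCt(pH 4) = 26.765 − 15.575 = 11.190
ΔΔCt = 11.190 − 14.960 = -3.770
Fold change = 2^(−(-3.770)) = 2^3.770 = 13.6422

13.642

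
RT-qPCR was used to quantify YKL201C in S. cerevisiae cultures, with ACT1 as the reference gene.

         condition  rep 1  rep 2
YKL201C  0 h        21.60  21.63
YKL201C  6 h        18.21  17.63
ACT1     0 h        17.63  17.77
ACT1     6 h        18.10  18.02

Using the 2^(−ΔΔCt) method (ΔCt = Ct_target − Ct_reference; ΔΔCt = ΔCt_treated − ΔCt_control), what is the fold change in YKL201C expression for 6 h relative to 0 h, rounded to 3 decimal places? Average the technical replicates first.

16.622

Mean Ct: YKL201C 0 h 21.615; YKL201C 6 h 17.920; ACT1 0 h 17.700; ACT1 6 h 18.060
ΔCt(0 h) = 21.615 − 17.700 = 3.915
ΔCt(6 h) = 17.920 − 18.060 = -0.140
ΔΔCt = -0.140 − 3.915 = -4.055
Fold change = 2^(−(-4.055)) = 2^4.055 = 16.6217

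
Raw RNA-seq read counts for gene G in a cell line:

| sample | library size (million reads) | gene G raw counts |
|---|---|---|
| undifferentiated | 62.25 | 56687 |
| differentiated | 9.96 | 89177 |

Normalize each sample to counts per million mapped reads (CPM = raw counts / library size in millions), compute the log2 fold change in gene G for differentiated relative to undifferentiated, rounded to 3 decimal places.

3.298

CPM(undifferentiated) = 56687 / 62.25 = 910.6345
CPM(differentiated) = 89177 / 9.96 = 8953.5141
Fold change = 8953.5141 / 910.6345 = 9.83217
log2(9.83217) = 3.2975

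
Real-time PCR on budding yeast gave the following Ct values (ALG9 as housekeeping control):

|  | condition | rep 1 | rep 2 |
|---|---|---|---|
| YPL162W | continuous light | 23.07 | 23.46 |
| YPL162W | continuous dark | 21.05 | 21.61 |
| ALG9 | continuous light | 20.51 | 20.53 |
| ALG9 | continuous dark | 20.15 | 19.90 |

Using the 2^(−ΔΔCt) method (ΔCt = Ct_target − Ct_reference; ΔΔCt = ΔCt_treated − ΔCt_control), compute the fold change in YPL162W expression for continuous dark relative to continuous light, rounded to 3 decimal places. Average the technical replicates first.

2.713

Mean Ct: YPL162W continuous light 23.265; YPL162W continuous dark 21.330; ALG9 continuous light 20.520; ALG9 continuous dark 20.025
ΔCt(continuous light) = 23.265 − 20.520 = 2.745
ΔCt(continuous dark) = 21.330 − 20.025 = 1.305
ΔΔCt = 1.305 − 2.745 = -1.440
Fold change = 2^(−(-1.440)) = 2^1.440 = 2.7132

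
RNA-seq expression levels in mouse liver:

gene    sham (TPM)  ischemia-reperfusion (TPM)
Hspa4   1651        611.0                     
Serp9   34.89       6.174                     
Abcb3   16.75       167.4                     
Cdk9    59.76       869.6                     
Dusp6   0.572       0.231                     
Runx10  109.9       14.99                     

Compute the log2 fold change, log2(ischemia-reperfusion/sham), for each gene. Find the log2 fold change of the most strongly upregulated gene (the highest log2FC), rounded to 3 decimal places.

log2(611.0/1651) = -1.434  (Hspa4)
log2(6.174/34.89) = -2.499  (Serp9)
log2(167.4/16.75) = 3.321  (Abcb3)
log2(869.6/59.76) = 3.863  (Cdk9)
log2(0.231/0.572) = -1.308  (Dusp6)
log2(14.99/109.9) = -2.874  (Runx10)
Cdk9 is most strongly upregulated.

3.863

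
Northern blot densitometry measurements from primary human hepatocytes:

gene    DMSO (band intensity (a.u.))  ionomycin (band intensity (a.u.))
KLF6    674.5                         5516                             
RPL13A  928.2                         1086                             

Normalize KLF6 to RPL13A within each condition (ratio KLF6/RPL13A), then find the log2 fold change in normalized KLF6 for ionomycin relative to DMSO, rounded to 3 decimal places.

2.805

KLF6/RPL13A (DMSO) = 674.5 / 928.2 = 0.72668
KLF6/RPL13A (ionomycin) = 5516 / 1086 = 5.0792
Fold change = 5.0792 / 0.72668 = 6.9896
log2(6.9896) = 2.8052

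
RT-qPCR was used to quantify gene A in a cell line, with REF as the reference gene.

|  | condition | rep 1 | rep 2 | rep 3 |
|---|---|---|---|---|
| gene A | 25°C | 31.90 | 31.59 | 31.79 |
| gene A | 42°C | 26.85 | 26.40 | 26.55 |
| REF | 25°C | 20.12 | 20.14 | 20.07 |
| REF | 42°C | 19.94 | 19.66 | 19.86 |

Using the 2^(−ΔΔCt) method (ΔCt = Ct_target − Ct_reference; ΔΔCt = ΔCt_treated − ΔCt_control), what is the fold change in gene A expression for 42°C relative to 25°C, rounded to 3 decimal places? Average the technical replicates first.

29.243

Mean Ct: gene A 25°C 31.760; gene A 42°C 26.600; REF 25°C 20.110; REF 42°C 19.820
ΔCt(25°C) = 31.760 − 20.110 = 11.650
ΔCt(42°C) = 26.600 − 19.820 = 6.780
ΔΔCt = 6.780 − 11.650 = -4.870
Fold change = 2^(−(-4.870)) = 2^4.870 = 29.2426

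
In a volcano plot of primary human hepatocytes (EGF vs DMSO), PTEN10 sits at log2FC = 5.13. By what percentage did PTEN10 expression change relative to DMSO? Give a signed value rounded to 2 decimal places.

Fold change = 2^(5.13) = 35.0174
Percent change = (FC − 1) × 100% = (35.0174 − 1) × 100 = 3401.74%

3401.74%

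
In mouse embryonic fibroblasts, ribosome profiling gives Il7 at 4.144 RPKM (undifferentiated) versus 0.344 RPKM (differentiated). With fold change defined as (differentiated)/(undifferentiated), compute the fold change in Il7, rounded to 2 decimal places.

0.08

Fold change = 0.344 / 4.144 = 0.083
Il7 is downregulated.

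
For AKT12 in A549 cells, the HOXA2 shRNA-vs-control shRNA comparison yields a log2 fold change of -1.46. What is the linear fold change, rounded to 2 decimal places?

Fold change = 2^(-1.46) = 0.363
That is, AKT12 drops to 36.3% of the control shRNA level.

0.36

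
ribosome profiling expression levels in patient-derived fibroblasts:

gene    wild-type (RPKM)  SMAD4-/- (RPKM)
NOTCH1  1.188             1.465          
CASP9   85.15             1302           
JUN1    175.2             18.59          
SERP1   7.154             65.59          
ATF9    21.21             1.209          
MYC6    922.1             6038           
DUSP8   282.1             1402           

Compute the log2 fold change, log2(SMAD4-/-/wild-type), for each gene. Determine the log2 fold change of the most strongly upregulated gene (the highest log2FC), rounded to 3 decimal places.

log2(1.465/1.188) = 0.302  (NOTCH1)
log2(1302/85.15) = 3.935  (CASP9)
log2(18.59/175.2) = -3.236  (JUN1)
log2(65.59/7.154) = 3.197  (SERP1)
log2(1.209/21.21) = -4.133  (ATF9)
log2(6038/922.1) = 2.711  (MYC6)
log2(1402/282.1) = 2.313  (DUSP8)
CASP9 is most strongly upregulated.

3.935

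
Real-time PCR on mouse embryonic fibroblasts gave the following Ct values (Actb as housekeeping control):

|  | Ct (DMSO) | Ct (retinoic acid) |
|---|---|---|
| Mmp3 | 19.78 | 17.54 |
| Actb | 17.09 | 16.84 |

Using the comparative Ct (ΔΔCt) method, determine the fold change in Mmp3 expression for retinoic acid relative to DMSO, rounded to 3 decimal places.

3.972

ΔCt(DMSO) = 19.780 − 17.090 = 2.690
ΔCt(retinoic acid) = 17.540 − 16.840 = 0.700
ΔΔCt = 0.700 − 2.690 = -1.990
Fold change = 2^(−(-1.990)) = 2^1.990 = 3.9724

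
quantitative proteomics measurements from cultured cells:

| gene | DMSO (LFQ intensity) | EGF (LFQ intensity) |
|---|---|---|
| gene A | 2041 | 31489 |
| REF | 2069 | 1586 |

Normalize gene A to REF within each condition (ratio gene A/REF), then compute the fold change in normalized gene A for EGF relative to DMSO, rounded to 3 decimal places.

20.127

gene A/REF (DMSO) = 2041 / 2069 = 0.98647
gene A/REF (EGF) = 31489 / 1586 = 19.854
Fold change = 19.854 / 0.98647 = 20.1267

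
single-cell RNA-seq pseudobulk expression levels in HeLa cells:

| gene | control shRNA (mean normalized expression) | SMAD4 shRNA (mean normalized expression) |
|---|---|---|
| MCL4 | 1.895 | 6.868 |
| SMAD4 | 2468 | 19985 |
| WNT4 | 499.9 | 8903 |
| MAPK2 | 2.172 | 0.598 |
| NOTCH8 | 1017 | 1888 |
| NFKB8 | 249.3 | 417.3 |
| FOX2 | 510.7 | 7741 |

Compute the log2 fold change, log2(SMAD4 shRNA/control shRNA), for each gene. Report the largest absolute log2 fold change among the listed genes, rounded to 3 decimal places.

log2(6.868/1.895) = 1.858  (MCL4)
log2(19985/2468) = 3.018  (SMAD4)
log2(8903/499.9) = 4.155  (WNT4)
log2(0.598/2.172) = -1.861  (MAPK2)
log2(1888/1017) = 0.893  (NOTCH8)
log2(417.3/249.3) = 0.743  (NFKB8)
log2(7741/510.7) = 3.922  (FOX2)
The largest magnitude belongs to WNT4.

4.155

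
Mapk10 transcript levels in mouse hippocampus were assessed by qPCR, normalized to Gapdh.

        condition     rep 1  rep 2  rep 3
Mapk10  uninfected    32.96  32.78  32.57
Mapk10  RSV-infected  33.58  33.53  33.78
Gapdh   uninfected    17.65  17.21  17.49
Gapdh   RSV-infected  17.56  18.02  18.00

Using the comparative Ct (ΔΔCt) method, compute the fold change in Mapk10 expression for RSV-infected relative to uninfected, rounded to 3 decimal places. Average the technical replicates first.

Mean Ct: Mapk10 uninfected 32.770; Mapk10 RSV-infected 33.630; Gapdh uninfected 17.450; Gapdh RSV-infected 17.860
ΔCt(uninfected) = 32.770 − 17.450 = 15.320
ΔCt(RSV-infected) = 33.630 − 17.860 = 15.770
ΔΔCt = 15.770 − 15.320 = 0.450
Fold change = 2^(−0.450) = 0.7320

0.732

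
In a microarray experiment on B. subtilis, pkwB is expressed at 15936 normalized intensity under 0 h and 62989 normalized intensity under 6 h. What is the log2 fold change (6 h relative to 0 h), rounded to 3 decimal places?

Fold change = 62989 / 15936 = 3.9526
log2(3.9526) = 1.9828

1.983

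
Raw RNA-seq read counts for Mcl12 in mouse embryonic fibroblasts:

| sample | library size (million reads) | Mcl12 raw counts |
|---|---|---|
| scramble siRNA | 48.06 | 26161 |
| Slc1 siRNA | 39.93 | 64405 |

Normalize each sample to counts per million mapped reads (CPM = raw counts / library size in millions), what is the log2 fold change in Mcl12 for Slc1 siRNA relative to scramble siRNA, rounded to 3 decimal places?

CPM(scramble siRNA) = 26161 / 48.06 = 544.3404
CPM(Slc1 siRNA) = 64405 / 39.93 = 1612.9477
Fold change = 1612.9477 / 544.3404 = 2.96312
log2(2.96312) = 1.5671

1.567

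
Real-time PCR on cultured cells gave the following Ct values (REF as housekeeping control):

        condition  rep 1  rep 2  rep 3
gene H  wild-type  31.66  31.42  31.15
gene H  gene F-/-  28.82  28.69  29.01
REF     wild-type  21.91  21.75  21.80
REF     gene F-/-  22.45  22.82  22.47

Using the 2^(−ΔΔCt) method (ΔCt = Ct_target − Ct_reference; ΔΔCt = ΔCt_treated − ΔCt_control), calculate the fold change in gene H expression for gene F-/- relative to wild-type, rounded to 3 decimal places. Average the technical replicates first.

10.056

Mean Ct: gene H wild-type 31.410; gene H gene F-/- 28.840; REF wild-type 21.820; REF gene F-/- 22.580
ΔCt(wild-type) = 31.410 − 21.820 = 9.590
ΔCt(gene F-/-) = 28.840 − 22.580 = 6.260
ΔΔCt = 6.260 − 9.590 = -3.330
Fold change = 2^(−(-3.330)) = 2^3.330 = 10.0561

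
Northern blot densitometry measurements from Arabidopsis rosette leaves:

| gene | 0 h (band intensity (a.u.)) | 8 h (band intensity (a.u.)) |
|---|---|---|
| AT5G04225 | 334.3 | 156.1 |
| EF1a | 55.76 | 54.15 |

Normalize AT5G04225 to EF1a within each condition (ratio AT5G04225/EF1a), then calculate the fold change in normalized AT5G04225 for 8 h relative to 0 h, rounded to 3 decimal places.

AT5G04225/EF1a (0 h) = 334.3 / 55.76 = 5.9953
AT5G04225/EF1a (8 h) = 156.1 / 54.15 = 2.8827
Fold change = 2.8827 / 5.9953 = 0.4808

0.481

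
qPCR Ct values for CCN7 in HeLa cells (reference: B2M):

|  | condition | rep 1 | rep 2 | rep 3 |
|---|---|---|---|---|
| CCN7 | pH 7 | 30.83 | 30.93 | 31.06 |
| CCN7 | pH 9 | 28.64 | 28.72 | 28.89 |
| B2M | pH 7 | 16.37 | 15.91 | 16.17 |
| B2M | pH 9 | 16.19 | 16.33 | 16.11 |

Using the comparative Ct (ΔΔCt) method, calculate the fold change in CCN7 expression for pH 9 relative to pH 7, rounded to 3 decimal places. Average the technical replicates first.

Mean Ct: CCN7 pH 7 30.940; CCN7 pH 9 28.750; B2M pH 7 16.150; B2M pH 9 16.210
ΔCt(pH 7) = 30.940 − 16.150 = 14.790
ΔCt(pH 9) = 28.750 − 16.210 = 12.540
ΔΔCt = 12.540 − 14.790 = -2.250
Fold change = 2^(−(-2.250)) = 2^2.250 = 4.7568

4.757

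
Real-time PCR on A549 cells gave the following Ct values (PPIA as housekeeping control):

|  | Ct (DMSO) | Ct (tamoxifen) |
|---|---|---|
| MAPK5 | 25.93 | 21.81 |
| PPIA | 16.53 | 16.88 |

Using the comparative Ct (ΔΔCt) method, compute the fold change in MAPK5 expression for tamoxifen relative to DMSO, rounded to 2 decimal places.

ΔCt(DMSO) = 25.930 − 16.530 = 9.400
ΔCt(tamoxifen) = 21.810 − 16.880 = 4.930
ΔΔCt = 4.930 − 9.400 = -4.470
Fold change = 2^(−(-4.470)) = 2^4.470 = 22.162

22.16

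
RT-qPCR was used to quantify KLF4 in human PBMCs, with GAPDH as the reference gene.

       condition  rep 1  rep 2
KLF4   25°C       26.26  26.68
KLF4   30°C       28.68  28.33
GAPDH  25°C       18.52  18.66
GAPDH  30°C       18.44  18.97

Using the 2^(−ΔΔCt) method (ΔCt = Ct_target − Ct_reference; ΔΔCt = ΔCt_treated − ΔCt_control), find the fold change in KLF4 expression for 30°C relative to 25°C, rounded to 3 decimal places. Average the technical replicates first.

Mean Ct: KLF4 25°C 26.470; KLF4 30°C 28.505; GAPDH 25°C 18.590; GAPDH 30°C 18.705
ΔCt(25°C) = 26.470 − 18.590 = 7.880
ΔCt(30°C) = 28.505 − 18.705 = 9.800
ΔΔCt = 9.800 − 7.880 = 1.920
Fold change = 2^(−1.920) = 0.2643

0.264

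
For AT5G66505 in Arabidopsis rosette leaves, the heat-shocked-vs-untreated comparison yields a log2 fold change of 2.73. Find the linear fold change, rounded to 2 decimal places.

Fold change = 2^(2.73) = 6.635

6.63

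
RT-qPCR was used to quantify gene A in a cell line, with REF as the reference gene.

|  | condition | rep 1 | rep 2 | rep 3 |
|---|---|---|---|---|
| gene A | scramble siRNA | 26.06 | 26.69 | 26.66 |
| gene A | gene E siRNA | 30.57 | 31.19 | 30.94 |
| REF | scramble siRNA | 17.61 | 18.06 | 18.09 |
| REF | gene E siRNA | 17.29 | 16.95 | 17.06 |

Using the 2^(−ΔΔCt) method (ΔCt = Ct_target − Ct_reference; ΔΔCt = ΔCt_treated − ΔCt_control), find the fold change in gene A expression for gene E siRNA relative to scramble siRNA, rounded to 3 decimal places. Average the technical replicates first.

0.026

Mean Ct: gene A scramble siRNA 26.470; gene A gene E siRNA 30.900; REF scramble siRNA 17.920; REF gene E siRNA 17.100
ΔCt(scramble siRNA) = 26.470 − 17.920 = 8.550
ΔCt(gene E siRNA) = 30.900 − 17.100 = 13.800
ΔΔCt = 13.800 − 8.550 = 5.250
Fold change = 2^(−5.250) = 0.0263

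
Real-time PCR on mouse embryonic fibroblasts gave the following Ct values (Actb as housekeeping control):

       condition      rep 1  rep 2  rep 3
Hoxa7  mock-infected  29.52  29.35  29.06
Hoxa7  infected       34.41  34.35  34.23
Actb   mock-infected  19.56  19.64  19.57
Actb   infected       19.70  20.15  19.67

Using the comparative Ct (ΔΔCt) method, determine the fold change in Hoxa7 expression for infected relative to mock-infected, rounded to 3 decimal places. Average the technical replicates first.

0.037

Mean Ct: Hoxa7 mock-infected 29.310; Hoxa7 infected 34.330; Actb mock-infected 19.590; Actb infected 19.840
ΔCt(mock-infected) = 29.310 − 19.590 = 9.720
ΔCt(infected) = 34.330 − 19.840 = 14.490
ΔΔCt = 14.490 − 9.720 = 4.770
Fold change = 2^(−4.770) = 0.0367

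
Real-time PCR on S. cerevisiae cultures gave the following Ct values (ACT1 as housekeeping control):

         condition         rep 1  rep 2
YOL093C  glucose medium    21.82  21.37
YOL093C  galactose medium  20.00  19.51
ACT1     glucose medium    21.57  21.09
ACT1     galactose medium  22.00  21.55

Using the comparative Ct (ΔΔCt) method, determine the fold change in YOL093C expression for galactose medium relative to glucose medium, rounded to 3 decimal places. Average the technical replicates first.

4.874

Mean Ct: YOL093C glucose medium 21.595; YOL093C galactose medium 19.755; ACT1 glucose medium 21.330; ACT1 galactose medium 21.775
ΔCt(glucose medium) = 21.595 − 21.330 = 0.265
ΔCt(galactose medium) = 19.755 − 21.775 = -2.020
ΔΔCt = -2.020 − 0.265 = -2.285
Fold change = 2^(−(-2.285)) = 2^2.285 = 4.8736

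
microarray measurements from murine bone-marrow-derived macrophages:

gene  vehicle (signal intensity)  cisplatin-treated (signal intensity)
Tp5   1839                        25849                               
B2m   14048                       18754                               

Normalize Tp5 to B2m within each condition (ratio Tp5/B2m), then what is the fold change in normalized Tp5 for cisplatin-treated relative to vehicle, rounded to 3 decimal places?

10.529

Tp5/B2m (vehicle) = 1839 / 14048 = 0.13091
Tp5/B2m (cisplatin-treated) = 25849 / 18754 = 1.3783
Fold change = 1.3783 / 0.13091 = 10.5289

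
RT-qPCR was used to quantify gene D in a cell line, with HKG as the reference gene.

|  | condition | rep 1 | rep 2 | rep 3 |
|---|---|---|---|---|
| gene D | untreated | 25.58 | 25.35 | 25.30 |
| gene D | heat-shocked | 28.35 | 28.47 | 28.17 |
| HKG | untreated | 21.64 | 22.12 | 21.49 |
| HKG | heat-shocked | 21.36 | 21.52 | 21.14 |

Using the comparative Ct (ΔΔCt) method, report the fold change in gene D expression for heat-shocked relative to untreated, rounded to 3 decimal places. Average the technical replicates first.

Mean Ct: gene D untreated 25.410; gene D heat-shocked 28.330; HKG untreated 21.750; HKG heat-shocked 21.340
ΔCt(untreated) = 25.410 − 21.750 = 3.660
ΔCt(heat-shocked) = 28.330 − 21.340 = 6.990
ΔΔCt = 6.990 − 3.660 = 3.330
Fold change = 2^(−3.330) = 0.0994

0.099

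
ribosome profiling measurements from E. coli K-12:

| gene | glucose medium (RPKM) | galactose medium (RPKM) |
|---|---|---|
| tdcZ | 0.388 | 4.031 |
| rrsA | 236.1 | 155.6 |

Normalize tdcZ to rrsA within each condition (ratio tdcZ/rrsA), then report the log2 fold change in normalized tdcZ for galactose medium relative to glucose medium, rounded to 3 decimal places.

tdcZ/rrsA (glucose medium) = 0.388 / 236.1 = 0.0016434
tdcZ/rrsA (galactose medium) = 4.031 / 155.6 = 0.025906
Fold change = 0.025906 / 0.0016434 = 15.7640
log2(15.7640) = 3.9786

3.979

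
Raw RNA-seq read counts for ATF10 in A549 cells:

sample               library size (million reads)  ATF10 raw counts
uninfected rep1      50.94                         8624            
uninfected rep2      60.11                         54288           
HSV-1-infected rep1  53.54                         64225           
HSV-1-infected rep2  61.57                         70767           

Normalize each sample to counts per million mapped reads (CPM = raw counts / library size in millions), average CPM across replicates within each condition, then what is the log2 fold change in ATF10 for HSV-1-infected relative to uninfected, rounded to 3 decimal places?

1.131

CPM(uninfected rep1) = 8624 / 50.94 = 169.2972
CPM(uninfected rep2) = 54288 / 60.11 = 903.1442
CPM(HSV-1-infected rep1) = 64225 / 53.54 = 1199.5704
CPM(HSV-1-infected rep2) = 70767 / 61.57 = 1149.3747
mean CPM(uninfected) = 536.2207; mean CPM(HSV-1-infected) = 1174.4726
Fold change = 1174.4726 / 536.2207 = 2.19028
log2(2.19028) = 1.1311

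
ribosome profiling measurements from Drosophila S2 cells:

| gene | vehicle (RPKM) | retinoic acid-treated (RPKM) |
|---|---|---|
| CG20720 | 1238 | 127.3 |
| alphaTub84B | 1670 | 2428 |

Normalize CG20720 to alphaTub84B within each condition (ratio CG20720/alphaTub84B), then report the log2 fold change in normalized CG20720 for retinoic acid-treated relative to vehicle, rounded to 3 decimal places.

CG20720/alphaTub84B (vehicle) = 1238 / 1670 = 0.74132
CG20720/alphaTub84B (retinoic acid-treated) = 127.3 / 2428 = 0.05243
Fold change = 0.05243 / 0.74132 = 0.0707
log2(0.0707) = -3.8216

-3.822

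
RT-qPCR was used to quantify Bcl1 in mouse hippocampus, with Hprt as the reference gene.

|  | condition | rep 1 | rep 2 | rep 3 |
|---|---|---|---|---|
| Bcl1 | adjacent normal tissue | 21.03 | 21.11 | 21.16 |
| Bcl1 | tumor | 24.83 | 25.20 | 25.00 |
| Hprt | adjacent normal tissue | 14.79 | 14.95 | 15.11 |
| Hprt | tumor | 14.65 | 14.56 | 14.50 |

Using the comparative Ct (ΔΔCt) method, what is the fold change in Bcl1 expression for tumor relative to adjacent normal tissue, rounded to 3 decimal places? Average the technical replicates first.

Mean Ct: Bcl1 adjacent normal tissue 21.100; Bcl1 tumor 25.010; Hprt adjacent normal tissue 14.950; Hprt tumor 14.570
ΔCt(adjacent normal tissue) = 21.100 − 14.950 = 6.150
ΔCt(tumor) = 25.010 − 14.570 = 10.440
ΔΔCt = 10.440 − 6.150 = 4.290
Fold change = 2^(−4.290) = 0.0511

0.051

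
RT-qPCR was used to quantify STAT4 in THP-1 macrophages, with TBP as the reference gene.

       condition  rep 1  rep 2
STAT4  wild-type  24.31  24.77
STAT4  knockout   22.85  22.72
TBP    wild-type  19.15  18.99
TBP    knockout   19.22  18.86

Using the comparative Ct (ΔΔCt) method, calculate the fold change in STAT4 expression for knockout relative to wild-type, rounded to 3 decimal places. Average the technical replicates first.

Mean Ct: STAT4 wild-type 24.540; STAT4 knockout 22.785; TBP wild-type 19.070; TBP knockout 19.040
ΔCt(wild-type) = 24.540 − 19.070 = 5.470
ΔCt(knockout) = 22.785 − 19.040 = 3.745
ΔΔCt = 3.745 − 5.470 = -1.725
Fold change = 2^(−(-1.725)) = 2^1.725 = 3.3058

3.306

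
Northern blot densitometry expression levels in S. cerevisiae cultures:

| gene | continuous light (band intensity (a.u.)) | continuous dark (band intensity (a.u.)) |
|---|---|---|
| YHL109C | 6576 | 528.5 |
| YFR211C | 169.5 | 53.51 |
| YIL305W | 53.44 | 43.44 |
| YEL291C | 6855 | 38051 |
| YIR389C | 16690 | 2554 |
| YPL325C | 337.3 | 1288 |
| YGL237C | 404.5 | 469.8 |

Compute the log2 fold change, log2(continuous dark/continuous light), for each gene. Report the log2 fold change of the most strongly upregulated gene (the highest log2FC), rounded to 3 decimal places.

log2(528.5/6576) = -3.637  (YHL109C)
log2(53.51/169.5) = -1.663  (YFR211C)
log2(43.44/53.44) = -0.299  (YIL305W)
log2(38051/6855) = 2.473  (YEL291C)
log2(2554/16690) = -2.708  (YIR389C)
log2(1288/337.3) = 1.933  (YPL325C)
log2(469.8/404.5) = 0.216  (YGL237C)
YEL291C is most strongly upregulated.

2.473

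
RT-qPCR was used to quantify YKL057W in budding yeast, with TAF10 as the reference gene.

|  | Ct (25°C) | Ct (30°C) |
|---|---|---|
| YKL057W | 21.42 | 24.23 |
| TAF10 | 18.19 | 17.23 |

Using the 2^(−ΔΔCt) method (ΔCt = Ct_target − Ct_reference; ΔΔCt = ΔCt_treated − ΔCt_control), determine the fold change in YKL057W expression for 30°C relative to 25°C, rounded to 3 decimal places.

ΔCt(25°C) = 21.420 − 18.190 = 3.230
ΔCt(30°C) = 24.230 − 17.230 = 7.000
ΔΔCt = 7.000 − 3.230 = 3.770
Fold change = 2^(−3.770) = 0.0733

0.073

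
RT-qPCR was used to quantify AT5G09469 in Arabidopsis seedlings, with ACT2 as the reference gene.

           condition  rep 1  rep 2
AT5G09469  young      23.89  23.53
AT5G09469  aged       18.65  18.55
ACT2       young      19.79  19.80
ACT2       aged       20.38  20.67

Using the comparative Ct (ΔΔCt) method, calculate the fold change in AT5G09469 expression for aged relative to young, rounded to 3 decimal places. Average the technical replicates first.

Mean Ct: AT5G09469 young 23.710; AT5G09469 aged 18.600; ACT2 young 19.795; ACT2 aged 20.525
ΔCt(young) = 23.710 − 19.795 = 3.915
ΔCt(aged) = 18.600 − 20.525 = -1.925
ΔΔCt = -1.925 − 3.915 = -5.840
Fold change = 2^(−(-5.840)) = 2^5.840 = 57.2816

57.282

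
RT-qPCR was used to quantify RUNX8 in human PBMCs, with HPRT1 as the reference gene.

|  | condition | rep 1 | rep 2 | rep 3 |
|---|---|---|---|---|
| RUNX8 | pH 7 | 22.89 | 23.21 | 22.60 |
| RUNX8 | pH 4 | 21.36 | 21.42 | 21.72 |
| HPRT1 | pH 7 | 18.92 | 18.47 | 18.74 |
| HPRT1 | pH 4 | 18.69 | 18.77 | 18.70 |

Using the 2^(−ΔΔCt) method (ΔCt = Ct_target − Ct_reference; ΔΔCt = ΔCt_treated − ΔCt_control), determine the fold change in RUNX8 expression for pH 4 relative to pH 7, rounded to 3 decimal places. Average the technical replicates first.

2.657

Mean Ct: RUNX8 pH 7 22.900; RUNX8 pH 4 21.500; HPRT1 pH 7 18.710; HPRT1 pH 4 18.720
ΔCt(pH 7) = 22.900 − 18.710 = 4.190
ΔCt(pH 4) = 21.500 − 18.720 = 2.780
ΔΔCt = 2.780 − 4.190 = -1.410
Fold change = 2^(−(-1.410)) = 2^1.410 = 2.6574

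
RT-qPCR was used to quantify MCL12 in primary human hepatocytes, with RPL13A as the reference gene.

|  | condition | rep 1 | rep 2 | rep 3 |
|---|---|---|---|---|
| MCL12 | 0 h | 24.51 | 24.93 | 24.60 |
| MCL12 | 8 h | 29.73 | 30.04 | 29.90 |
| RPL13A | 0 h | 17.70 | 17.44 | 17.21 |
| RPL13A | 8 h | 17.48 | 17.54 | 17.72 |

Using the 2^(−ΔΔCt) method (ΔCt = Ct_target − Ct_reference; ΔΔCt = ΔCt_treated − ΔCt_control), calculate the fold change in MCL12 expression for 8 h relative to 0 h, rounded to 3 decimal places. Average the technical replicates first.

0.030

Mean Ct: MCL12 0 h 24.680; MCL12 8 h 29.890; RPL13A 0 h 17.450; RPL13A 8 h 17.580
ΔCt(0 h) = 24.680 − 17.450 = 7.230
ΔCt(8 h) = 29.890 − 17.580 = 12.310
ΔΔCt = 12.310 − 7.230 = 5.080
Fold change = 2^(−5.080) = 0.0296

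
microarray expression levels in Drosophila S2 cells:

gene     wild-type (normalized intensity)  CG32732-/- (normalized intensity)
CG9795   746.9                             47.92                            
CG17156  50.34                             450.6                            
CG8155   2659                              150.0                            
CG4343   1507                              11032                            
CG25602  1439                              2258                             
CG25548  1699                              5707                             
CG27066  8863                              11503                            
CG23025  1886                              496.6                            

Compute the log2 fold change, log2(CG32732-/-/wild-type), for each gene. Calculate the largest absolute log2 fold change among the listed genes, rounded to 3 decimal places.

4.148

log2(47.92/746.9) = -3.962  (CG9795)
log2(450.6/50.34) = 3.162  (CG17156)
log2(150.0/2659) = -4.148  (CG8155)
log2(11032/1507) = 2.872  (CG4343)
log2(2258/1439) = 0.650  (CG25602)
log2(5707/1699) = 1.748  (CG25548)
log2(11503/8863) = 0.376  (CG27066)
log2(496.6/1886) = -1.925  (CG23025)
The largest magnitude belongs to CG8155.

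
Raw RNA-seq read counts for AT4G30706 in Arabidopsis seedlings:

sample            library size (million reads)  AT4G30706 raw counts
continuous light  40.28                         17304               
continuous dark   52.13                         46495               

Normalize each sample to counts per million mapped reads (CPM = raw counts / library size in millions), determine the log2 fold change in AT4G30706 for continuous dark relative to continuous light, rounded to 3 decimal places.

1.054

CPM(continuous light) = 17304 / 40.28 = 429.5929
CPM(continuous dark) = 46495 / 52.13 = 891.9049
Fold change = 891.9049 / 429.5929 = 2.07616
log2(2.07616) = 1.0539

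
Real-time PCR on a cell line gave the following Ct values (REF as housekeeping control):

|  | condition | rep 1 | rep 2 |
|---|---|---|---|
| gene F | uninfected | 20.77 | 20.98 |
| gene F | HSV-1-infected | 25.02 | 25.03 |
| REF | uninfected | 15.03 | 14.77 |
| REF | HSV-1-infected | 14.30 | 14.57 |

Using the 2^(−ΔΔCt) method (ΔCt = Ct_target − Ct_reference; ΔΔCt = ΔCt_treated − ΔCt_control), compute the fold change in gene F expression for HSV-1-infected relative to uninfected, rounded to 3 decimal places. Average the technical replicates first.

Mean Ct: gene F uninfected 20.875; gene F HSV-1-infected 25.025; REF uninfected 14.900; REF HSV-1-infected 14.435
ΔCt(uninfected) = 20.875 − 14.900 = 5.975
ΔCt(HSV-1-infected) = 25.025 − 14.435 = 10.590
ΔΔCt = 10.590 − 5.975 = 4.615
Fold change = 2^(−4.615) = 0.0408

0.041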